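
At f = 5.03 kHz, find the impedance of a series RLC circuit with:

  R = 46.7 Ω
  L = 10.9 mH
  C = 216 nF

Step 1 — Angular frequency: ω = 2π·f = 2π·5030 = 3.16e+04 rad/s.
Step 2 — Component impedances:
  R: Z = R = 46.7 Ω
  L: Z = jωL = j·3.16e+04·0.0109 = 0 + j344.5 Ω
  C: Z = 1/(jωC) = -j/(ω·C) = 0 - j146.5 Ω
Step 3 — Series combination: Z_total = R + L + C = 46.7 + j198 Ω = 203.4∠76.7° Ω.

Z = 46.7 + j198 Ω = 203.4∠76.7° Ω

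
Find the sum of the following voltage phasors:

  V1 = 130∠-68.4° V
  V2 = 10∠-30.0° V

Step 1 — Convert each phasor to rectangular form:
  V1 = 130·(cos(-68.4°) + j·sin(-68.4°)) = 47.86 - j120.9 V
  V2 = 10·(cos(-30.0°) + j·sin(-30.0°)) = 8.66 - j5 V
Step 2 — Sum components: V_total = 56.52 - j125.9 V.
Step 3 — Convert to polar: |V_total| = 138 V, ∠V_total = -65.8°.

V_total = 138∠-65.8° V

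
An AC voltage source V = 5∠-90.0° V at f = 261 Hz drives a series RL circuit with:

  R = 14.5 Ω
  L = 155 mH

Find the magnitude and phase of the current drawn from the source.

Step 1 — Angular frequency: ω = 2π·f = 2π·261 = 1640 rad/s.
Step 2 — Component impedances:
  R: Z = R = 14.5 Ω
  L: Z = jωL = j·1640·0.155 = 0 + j254.2 Ω
Step 3 — Series combination: Z_total = R + L = 14.5 + j254.2 Ω = 254.6∠86.7° Ω.
Step 4 — Source phasor: V = 5∠-90.0° V = 0 - j5 V.
Step 5 — Ohm's law: I = V / Z_total = (0 - j5) / (14.5 + j254.2) = -0.01961 - j0.001118 A.
Step 6 — Convert to polar: |I| = 0.01964 A, ∠I = -176.7°.

I = 0.01964∠-176.7° A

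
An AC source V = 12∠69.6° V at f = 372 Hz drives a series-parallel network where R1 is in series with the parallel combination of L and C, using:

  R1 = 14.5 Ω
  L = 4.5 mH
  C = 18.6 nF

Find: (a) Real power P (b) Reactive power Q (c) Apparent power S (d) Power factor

Step 1 — Angular frequency: ω = 2π·f = 2π·372 = 2337 rad/s.
Step 2 — Component impedances:
  R1: Z = R = 14.5 Ω
  L: Z = jωL = j·2337·0.0045 = 0 + j10.52 Ω
  C: Z = 1/(jωC) = -j/(ω·C) = 0 - j2.3e+04 Ω
Step 3 — Parallel branch: L || C = 1/(1/L + 1/C) = 0 + j10.52 Ω.
Step 4 — Series with R1: Z_total = R1 + (L || C) = 14.5 + j10.52 Ω = 17.92∠36.0° Ω.
Step 5 — Source phasor: V = 12∠69.6° V = 4.183 + j11.25 V.
Step 6 — Current: I = V / Z = 0.5577 + j0.371 A = 0.6698∠33.6° A.
Step 7 — Complex power: S = V·I* = 6.505 + j4.721 VA.
Step 8 — Real power: P = Re(S) = 6.505 W.
Step 9 — Reactive power: Q = Im(S) = 4.721 VAR.
Step 10 — Apparent power: |S| = 8.038 VA.
Step 11 — Power factor: PF = P/|S| = 0.8093 (lagging).

(a) P = 6.505 W  (b) Q = 4.721 VAR  (c) S = 8.038 VA  (d) PF = 0.8093 (lagging)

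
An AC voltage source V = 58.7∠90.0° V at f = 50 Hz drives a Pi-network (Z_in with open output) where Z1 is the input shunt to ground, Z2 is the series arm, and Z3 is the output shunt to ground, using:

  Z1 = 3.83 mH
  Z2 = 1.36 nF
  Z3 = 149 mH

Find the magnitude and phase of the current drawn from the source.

Step 1 — Angular frequency: ω = 2π·f = 2π·50 = 314.2 rad/s.
Step 2 — Component impedances:
  Z1: Z = jωL = j·314.2·0.00383 = 0 + j1.203 Ω
  Z2: Z = 1/(jωC) = -j/(ω·C) = 0 - j2.341e+06 Ω
  Z3: Z = jωL = j·314.2·0.149 = 0 + j46.81 Ω
Step 3 — With open output, the series arm Z2 and the output shunt Z3 appear in series to ground: Z2 + Z3 = 0 - j2.34e+06 Ω.
Step 4 — Parallel with input shunt Z1: Z_in = Z1 || (Z2 + Z3) = 0 + j1.203 Ω = 1.203∠90.0° Ω.
Step 5 — Source phasor: V = 58.7∠90.0° V = 0 + j58.7 V.
Step 6 — Ohm's law: I = V / Z_total = (0 + j58.7) / (0 + j1.203) = 48.79 A.
Step 7 — Convert to polar: |I| = 48.79 A, ∠I = -0.0°.

I = 48.79∠-0.0° A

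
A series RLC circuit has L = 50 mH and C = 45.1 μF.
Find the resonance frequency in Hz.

Step 1 — Resonance condition Im(Z)=0 gives ω₀ = 1/√(LC).
Step 2 — ω₀ = 1/√(0.05·4.51e-05) = 665.9 rad/s.
Step 3 — f₀ = ω₀/(2π) = 106 Hz.

f₀ = 106 Hz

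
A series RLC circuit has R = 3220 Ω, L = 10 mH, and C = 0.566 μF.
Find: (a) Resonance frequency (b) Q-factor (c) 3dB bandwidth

Step 1 — Resonance condition Im(Z)=0 gives ω₀ = 1/√(LC).
Step 2 — ω₀ = 1/√(0.01·5.66e-07) = 1.329e+04 rad/s.
Step 3 — f₀ = ω₀/(2π) = 2115 Hz.
Step 4 — Series Q: Q = ω₀L/R = 1.329e+04·0.01/3220 = 0.04128.
Step 5 — 3dB bandwidth: Δω = ω₀/Q = 3.22e+05 rad/s; BW = Δω/(2π) = 5.125e+04 Hz.

(a) f₀ = 2115 Hz  (b) Q = 0.04128  (c) BW = 5.125e+04 Hz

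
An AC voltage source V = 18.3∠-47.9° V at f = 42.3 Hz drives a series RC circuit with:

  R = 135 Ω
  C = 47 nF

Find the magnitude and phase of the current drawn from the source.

Step 1 — Angular frequency: ω = 2π·f = 2π·42.3 = 265.8 rad/s.
Step 2 — Component impedances:
  R: Z = R = 135 Ω
  C: Z = 1/(jωC) = -j/(ω·C) = 0 - j8.005e+04 Ω
Step 3 — Series combination: Z_total = R + C = 135 - j8.005e+04 Ω = 8.005e+04∠-89.9° Ω.
Step 4 — Source phasor: V = 18.3∠-47.9° V = 12.27 - j13.58 V.
Step 5 — Ohm's law: I = V / Z_total = (12.27 - j13.58) / (135 - j8.005e+04) = 0.0001699 + j0.000153 A.
Step 6 — Convert to polar: |I| = 0.0002286 A, ∠I = 42.0°.

I = 0.0002286∠42.0° A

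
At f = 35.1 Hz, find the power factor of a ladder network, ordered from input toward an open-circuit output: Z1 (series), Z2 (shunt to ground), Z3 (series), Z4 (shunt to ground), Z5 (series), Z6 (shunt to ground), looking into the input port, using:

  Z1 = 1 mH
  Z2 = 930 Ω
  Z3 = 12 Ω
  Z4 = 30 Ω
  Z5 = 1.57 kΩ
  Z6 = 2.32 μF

Step 1 — Angular frequency: ω = 2π·f = 2π·35.1 = 220.5 rad/s.
Step 2 — Component impedances:
  Z1: Z = jωL = j·220.5·0.001 = 0 + j0.2205 Ω
  Z2: Z = R = 930 Ω
  Z3: Z = R = 12 Ω
  Z4: Z = R = 30 Ω
  Z5: Z = R = 1570 Ω
  Z6: Z = 1/(jωC) = -j/(ω·C) = 0 - j1954 Ω
Step 3 — Ladder network (open output): work backward from the far end, alternating series and parallel combinations. Z_in = 39.98 - j0.03198 Ω = 39.98∠-0.0° Ω.
Step 4 — Power factor: PF = cos(φ) = Re(Z)/|Z| = 39.98/39.98 = 1.
Step 5 — Type: Im(Z) = -0.03198 ⇒ leading (phase φ = -0.0°).

PF = 1 (leading, φ = -0.0°)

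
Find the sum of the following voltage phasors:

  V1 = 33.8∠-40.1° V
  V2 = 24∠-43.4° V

Step 1 — Convert each phasor to rectangular form:
  V1 = 33.8·(cos(-40.1°) + j·sin(-40.1°)) = 25.85 - j21.77 V
  V2 = 24·(cos(-43.4°) + j·sin(-43.4°)) = 17.44 - j16.49 V
Step 2 — Sum components: V_total = 43.29 - j38.26 V.
Step 3 — Convert to polar: |V_total| = 57.78 V, ∠V_total = -41.5°.

V_total = 57.78∠-41.5° V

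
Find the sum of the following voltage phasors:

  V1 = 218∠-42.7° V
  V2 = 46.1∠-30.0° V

Step 1 — Convert each phasor to rectangular form:
  V1 = 218·(cos(-42.7°) + j·sin(-42.7°)) = 160.2 - j147.8 V
  V2 = 46.1·(cos(-30.0°) + j·sin(-30.0°)) = 39.92 - j23.05 V
Step 2 — Sum components: V_total = 200.1 - j170.9 V.
Step 3 — Convert to polar: |V_total| = 263.2 V, ∠V_total = -40.5°.

V_total = 263.2∠-40.5° V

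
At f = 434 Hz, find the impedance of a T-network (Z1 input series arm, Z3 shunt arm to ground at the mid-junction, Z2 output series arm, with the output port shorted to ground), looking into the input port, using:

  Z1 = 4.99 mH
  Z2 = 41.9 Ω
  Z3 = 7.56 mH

Step 1 — Angular frequency: ω = 2π·f = 2π·434 = 2727 rad/s.
Step 2 — Component impedances:
  Z1: Z = jωL = j·2727·0.00499 = 0 + j13.61 Ω
  Z2: Z = R = 41.9 Ω
  Z3: Z = jωL = j·2727·0.00756 = 0 + j20.62 Ω
Step 3 — With the output port shorted to ground, the output series arm Z2 runs from the junction to ground; the shunt arm Z3 also runs from the junction to ground. They appear in parallel: Z3 || Z2 = 8.166 + j16.6 Ω.
Step 4 — Series with input arm Z1: Z_in = Z1 + (Z3 || Z2) = 8.166 + j30.2 Ω = 31.29∠74.9° Ω.

Z = 8.166 + j30.2 Ω = 31.29∠74.9° Ω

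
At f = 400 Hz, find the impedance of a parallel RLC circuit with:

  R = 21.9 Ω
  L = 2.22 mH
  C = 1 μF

Step 1 — Angular frequency: ω = 2π·f = 2π·400 = 2513 rad/s.
Step 2 — Component impedances:
  R: Z = R = 21.9 Ω
  L: Z = jωL = j·2513·0.00222 = 0 + j5.579 Ω
  C: Z = 1/(jωC) = -j/(ω·C) = 0 - j397.9 Ω
Step 3 — Parallel combination: 1/Z_total = 1/R + 1/L + 1/C; Z_total = 1.371 + j5.305 Ω = 5.479∠75.5° Ω.

Z = 1.371 + j5.305 Ω = 5.479∠75.5° Ω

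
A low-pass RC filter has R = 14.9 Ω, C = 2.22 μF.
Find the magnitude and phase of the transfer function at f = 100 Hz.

Step 1 — Angular frequency: ω = 2π·100 = 628.3 rad/s.
Step 2 — Transfer function: H(jω) = 1/(1 + jωRC).
Step 3 — Denominator: 1 + jωRC = 1 + j·628.3·14.9·2.22e-06 = 1 + j0.02078.
Step 4 — H = 0.9996 - j0.02077.
Step 5 — Magnitude: |H| = 0.9998 (-0.0 dB); phase: φ = -1.2°.

|H| = 0.9998 (-0.0 dB), φ = -1.2°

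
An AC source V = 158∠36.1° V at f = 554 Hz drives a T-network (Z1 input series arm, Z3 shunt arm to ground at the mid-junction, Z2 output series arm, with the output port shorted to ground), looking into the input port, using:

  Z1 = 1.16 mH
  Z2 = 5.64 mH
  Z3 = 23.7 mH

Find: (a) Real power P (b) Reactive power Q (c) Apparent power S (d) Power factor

Step 1 — Angular frequency: ω = 2π·f = 2π·554 = 3481 rad/s.
Step 2 — Component impedances:
  Z1: Z = jωL = j·3481·0.00116 = 0 + j4.038 Ω
  Z2: Z = jωL = j·3481·0.00564 = 0 + j19.63 Ω
  Z3: Z = jωL = j·3481·0.0237 = 0 + j82.5 Ω
Step 3 — With the output port shorted to ground, the output series arm Z2 runs from the junction to ground; the shunt arm Z3 also runs from the junction to ground. They appear in parallel: Z3 || Z2 = 0 + j15.86 Ω.
Step 4 — Series with input arm Z1: Z_in = Z1 + (Z3 || Z2) = 0 + j19.9 Ω = 19.9∠90.0° Ω.
Step 5 — Source phasor: V = 158∠36.1° V = 127.7 + j93.09 V.
Step 6 — Current: I = V / Z = 4.679 - j6.416 A = 7.941∠-53.9° A.
Step 7 — Complex power: S = V·I* = 0 + j1255 VA.
Step 8 — Real power: P = Re(S) = 0 W.
Step 9 — Reactive power: Q = Im(S) = 1255 VAR.
Step 10 — Apparent power: |S| = 1255 VA.
Step 11 — Power factor: PF = P/|S| = 0 (lagging).

(a) P = 0 W  (b) Q = 1255 VAR  (c) S = 1255 VA  (d) PF = 0 (lagging)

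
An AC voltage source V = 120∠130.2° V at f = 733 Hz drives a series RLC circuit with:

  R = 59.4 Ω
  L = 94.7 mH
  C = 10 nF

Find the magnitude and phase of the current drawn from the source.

Step 1 — Angular frequency: ω = 2π·f = 2π·733 = 4606 rad/s.
Step 2 — Component impedances:
  R: Z = R = 59.4 Ω
  L: Z = jωL = j·4606·0.0947 = 0 + j436.1 Ω
  C: Z = 1/(jωC) = -j/(ω·C) = 0 - j2.171e+04 Ω
Step 3 — Series combination: Z_total = R + L + C = 59.4 - j2.128e+04 Ω = 2.128e+04∠-89.8° Ω.
Step 4 — Source phasor: V = 120∠130.2° V = -77.45 + j91.66 V.
Step 5 — Ohm's law: I = V / Z_total = (-77.45 + j91.66) / (59.4 - j2.128e+04) = -0.004318 - j0.003628 A.
Step 6 — Convert to polar: |I| = 0.00564 A, ∠I = -140.0°.

I = 0.00564∠-140.0° A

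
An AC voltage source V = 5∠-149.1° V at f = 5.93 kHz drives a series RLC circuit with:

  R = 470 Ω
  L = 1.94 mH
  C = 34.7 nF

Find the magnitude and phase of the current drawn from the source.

Step 1 — Angular frequency: ω = 2π·f = 2π·5930 = 3.726e+04 rad/s.
Step 2 — Component impedances:
  R: Z = R = 470 Ω
  L: Z = jωL = j·3.726e+04·0.00194 = 0 + j72.28 Ω
  C: Z = 1/(jωC) = -j/(ω·C) = 0 - j773.5 Ω
Step 3 — Series combination: Z_total = R + L + C = 470 - j701.2 Ω = 844.1∠-56.2° Ω.
Step 4 — Source phasor: V = 5∠-149.1° V = -4.29 - j2.568 V.
Step 5 — Ohm's law: I = V / Z_total = (-4.29 - j2.568) / (470 - j701.2) = -0.0003032 - j0.005916 A.
Step 6 — Convert to polar: |I| = 0.005923 A, ∠I = -92.9°.

I = 0.005923∠-92.9° A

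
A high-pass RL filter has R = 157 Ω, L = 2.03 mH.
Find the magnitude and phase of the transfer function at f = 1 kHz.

Step 1 — Angular frequency: ω = 2π·1000 = 6283 rad/s.
Step 2 — Transfer function: H(jω) = jωL/(R + jωL).
Step 3 — Numerator jωL = j·12.75; denominator R + jωL = 157 + j12.75.
Step 4 — H = 0.006557 + j0.08071.
Step 5 — Magnitude: |H| = 0.08097 (-21.8 dB); phase: φ = 85.4°.

|H| = 0.08097 (-21.8 dB), φ = 85.4°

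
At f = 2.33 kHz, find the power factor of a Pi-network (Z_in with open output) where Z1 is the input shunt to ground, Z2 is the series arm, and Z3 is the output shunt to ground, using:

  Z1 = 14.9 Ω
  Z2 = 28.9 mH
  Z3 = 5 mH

Step 1 — Angular frequency: ω = 2π·f = 2π·2330 = 1.464e+04 rad/s.
Step 2 — Component impedances:
  Z1: Z = R = 14.9 Ω
  Z2: Z = jωL = j·1.464e+04·0.0289 = 0 + j423.1 Ω
  Z3: Z = jωL = j·1.464e+04·0.005 = 0 + j73.2 Ω
Step 3 — With open output, the series arm Z2 and the output shunt Z3 appear in series to ground: Z2 + Z3 = 0 + j496.3 Ω.
Step 4 — Parallel with input shunt Z1: Z_in = Z1 || (Z2 + Z3) = 14.89 + j0.4469 Ω = 14.89∠1.7° Ω.
Step 5 — Power factor: PF = cos(φ) = Re(Z)/|Z| = 14.88658/14.89329 = 0.9995.
Step 6 — Type: Im(Z) = 0.4469 ⇒ lagging (phase φ = 1.7°).

PF = 0.9995 (lagging, φ = 1.7°)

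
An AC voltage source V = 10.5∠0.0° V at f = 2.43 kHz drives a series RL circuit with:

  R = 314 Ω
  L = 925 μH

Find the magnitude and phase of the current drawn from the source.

Step 1 — Angular frequency: ω = 2π·f = 2π·2430 = 1.527e+04 rad/s.
Step 2 — Component impedances:
  R: Z = R = 314 Ω
  L: Z = jωL = j·1.527e+04·0.000925 = 0 + j14.12 Ω
Step 3 — Series combination: Z_total = R + L = 314 + j14.12 Ω = 314.3∠2.6° Ω.
Step 4 — Source phasor: V = 10.5∠0.0° V = 10.5 V.
Step 5 — Ohm's law: I = V / Z_total = (10.5) / (314 + j14.12) = 0.03337 - j0.001501 A.
Step 6 — Convert to polar: |I| = 0.03341 A, ∠I = -2.6°.

I = 0.03341∠-2.6° A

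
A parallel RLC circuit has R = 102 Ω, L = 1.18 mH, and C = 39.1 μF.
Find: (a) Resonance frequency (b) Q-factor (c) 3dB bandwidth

Step 1 — Resonance: ω₀ = 1/√(LC) = 1/√(0.00118·3.91e-05) = 4656 rad/s.
Step 2 — f₀ = ω₀/(2π) = 741 Hz.
Step 3 — Parallel Q: Q = R/(ω₀L) = 102/(4656·0.00118) = 18.57.
Step 4 — Bandwidth: Δω = ω₀/Q = 250.7 rad/s; BW = Δω/(2π) = 39.91 Hz.

(a) f₀ = 741 Hz  (b) Q = 18.57  (c) BW = 39.91 Hz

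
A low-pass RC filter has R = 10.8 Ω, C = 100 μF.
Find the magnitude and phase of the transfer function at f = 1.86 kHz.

Step 1 — Angular frequency: ω = 2π·1860 = 1.169e+04 rad/s.
Step 2 — Transfer function: H(jω) = 1/(1 + jωRC).
Step 3 — Denominator: 1 + jωRC = 1 + j·1.169e+04·10.8·0.0001 = 1 + j12.62.
Step 4 — H = 0.006238 - j0.07873.
Step 5 — Magnitude: |H| = 0.07898 (-22.0 dB); phase: φ = -85.5°.

|H| = 0.07898 (-22.0 dB), φ = -85.5°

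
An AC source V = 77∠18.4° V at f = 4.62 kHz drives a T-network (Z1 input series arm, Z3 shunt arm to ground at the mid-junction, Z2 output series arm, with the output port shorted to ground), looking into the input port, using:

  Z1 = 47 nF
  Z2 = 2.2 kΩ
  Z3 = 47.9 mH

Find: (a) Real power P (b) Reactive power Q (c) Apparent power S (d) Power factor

Step 1 — Angular frequency: ω = 2π·f = 2π·4620 = 2.903e+04 rad/s.
Step 2 — Component impedances:
  Z1: Z = 1/(jωC) = -j/(ω·C) = 0 - j733 Ω
  Z2: Z = R = 2200 Ω
  Z3: Z = jωL = j·2.903e+04·0.0479 = 0 + j1390 Ω
Step 3 — With the output port shorted to ground, the output series arm Z2 runs from the junction to ground; the shunt arm Z3 also runs from the junction to ground. They appear in parallel: Z3 || Z2 = 628 + j993.6 Ω.
Step 4 — Series with input arm Z1: Z_in = Z1 + (Z3 || Z2) = 628 + j260.6 Ω = 679.9∠22.5° Ω.
Step 5 — Source phasor: V = 77∠18.4° V = 73.06 + j24.3 V.
Step 6 — Current: I = V / Z = 0.113 - j0.008174 A = 0.1133∠-4.1° A.
Step 7 — Complex power: S = V·I* = 8.054 + j3.343 VA.
Step 8 — Real power: P = Re(S) = 8.054 W.
Step 9 — Reactive power: Q = Im(S) = 3.343 VAR.
Step 10 — Apparent power: |S| = 8.721 VA.
Step 11 — Power factor: PF = P/|S| = 0.9236 (lagging).

(a) P = 8.054 W  (b) Q = 3.343 VAR  (c) S = 8.721 VA  (d) PF = 0.9236 (lagging)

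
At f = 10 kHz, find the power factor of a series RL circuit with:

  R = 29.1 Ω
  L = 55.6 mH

Step 1 — Angular frequency: ω = 2π·f = 2π·1e+04 = 6.283e+04 rad/s.
Step 2 — Component impedances:
  R: Z = R = 29.1 Ω
  L: Z = jωL = j·6.283e+04·0.0556 = 0 + j3493 Ω
Step 3 — Series combination: Z_total = R + L = 29.1 + j3493 Ω = 3494∠89.5° Ω.
Step 4 — Power factor: PF = cos(φ) = Re(Z)/|Z| = 29.1/3493.6 = 0.00833.
Step 5 — Type: Im(Z) = 3493 ⇒ lagging (phase φ = 89.5°).

PF = 0.00833 (lagging, φ = 89.5°)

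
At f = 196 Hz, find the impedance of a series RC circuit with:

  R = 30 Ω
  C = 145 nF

Step 1 — Angular frequency: ω = 2π·f = 2π·196 = 1232 rad/s.
Step 2 — Component impedances:
  R: Z = R = 30 Ω
  C: Z = 1/(jωC) = -j/(ω·C) = 0 - j5600 Ω
Step 3 — Series combination: Z_total = R + C = 30 - j5600 Ω = 5600∠-89.7° Ω.

Z = 30 - j5600 Ω = 5600∠-89.7° Ω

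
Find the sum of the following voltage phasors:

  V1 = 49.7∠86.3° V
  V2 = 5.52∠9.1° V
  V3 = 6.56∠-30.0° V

Step 1 — Convert each phasor to rectangular form:
  V1 = 49.7·(cos(86.3°) + j·sin(86.3°)) = 3.207 + j49.6 V
  V2 = 5.52·(cos(9.1°) + j·sin(9.1°)) = 5.451 + j0.873 V
  V3 = 6.56·(cos(-30.0°) + j·sin(-30.0°)) = 5.681 - j3.28 V
Step 2 — Sum components: V_total = 14.34 + j47.19 V.
Step 3 — Convert to polar: |V_total| = 49.32 V, ∠V_total = 73.1°.

V_total = 49.32∠73.1° V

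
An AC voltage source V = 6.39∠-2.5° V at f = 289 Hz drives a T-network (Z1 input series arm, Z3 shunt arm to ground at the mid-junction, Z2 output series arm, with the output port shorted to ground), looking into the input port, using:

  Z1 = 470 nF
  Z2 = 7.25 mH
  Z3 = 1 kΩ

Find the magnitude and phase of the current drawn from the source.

Step 1 — Angular frequency: ω = 2π·f = 2π·289 = 1816 rad/s.
Step 2 — Component impedances:
  Z1: Z = 1/(jωC) = -j/(ω·C) = 0 - j1172 Ω
  Z2: Z = jωL = j·1816·0.00725 = 0 + j13.16 Ω
  Z3: Z = R = 1000 Ω
Step 3 — With the output port shorted to ground, the output series arm Z2 runs from the junction to ground; the shunt arm Z3 also runs from the junction to ground. They appear in parallel: Z3 || Z2 = 0.1733 + j13.16 Ω.
Step 4 — Series with input arm Z1: Z_in = Z1 + (Z3 || Z2) = 0.1733 - j1159 Ω = 1159∠-90.0° Ω.
Step 5 — Source phasor: V = 6.39∠-2.5° V = 6.384 - j0.2787 V.
Step 6 — Ohm's law: I = V / Z_total = (6.384 - j0.2787) / (0.1733 - j1159) = 0.0002414 + j0.00551 A.
Step 7 — Convert to polar: |I| = 0.005515 A, ∠I = 87.5°.

I = 0.005515∠87.5° A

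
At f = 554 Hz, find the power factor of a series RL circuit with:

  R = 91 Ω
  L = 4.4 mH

Step 1 — Angular frequency: ω = 2π·f = 2π·554 = 3481 rad/s.
Step 2 — Component impedances:
  R: Z = R = 91 Ω
  L: Z = jωL = j·3481·0.0044 = 0 + j15.32 Ω
Step 3 — Series combination: Z_total = R + L = 91 + j15.32 Ω = 92.28∠9.6° Ω.
Step 4 — Power factor: PF = cos(φ) = Re(Z)/|Z| = 91/92.28 = 0.9861.
Step 5 — Type: Im(Z) = 15.32 ⇒ lagging (phase φ = 9.6°).

PF = 0.9861 (lagging, φ = 9.6°)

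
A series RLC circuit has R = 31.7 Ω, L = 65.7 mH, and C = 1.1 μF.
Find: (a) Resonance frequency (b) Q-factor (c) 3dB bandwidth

Step 1 — Resonance: ω₀ = 1/√(LC) = 1/√(0.0657·1.1e-06) = 3720 rad/s.
Step 2 — f₀ = ω₀/(2π) = 592 Hz.
Step 3 — Series Q: Q = ω₀L/R = 3720·0.0657/31.7 = 7.71.
Step 4 — Bandwidth: Δω = ω₀/Q = 482.5 rad/s; BW = Δω/(2π) = 76.79 Hz.

(a) f₀ = 592 Hz  (b) Q = 7.71  (c) BW = 76.79 Hz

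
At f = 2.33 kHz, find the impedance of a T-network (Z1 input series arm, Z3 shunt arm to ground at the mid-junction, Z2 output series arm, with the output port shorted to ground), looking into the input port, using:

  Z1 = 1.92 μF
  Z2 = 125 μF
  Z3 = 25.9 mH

Step 1 — Angular frequency: ω = 2π·f = 2π·2330 = 1.464e+04 rad/s.
Step 2 — Component impedances:
  Z1: Z = 1/(jωC) = -j/(ω·C) = 0 - j35.58 Ω
  Z2: Z = 1/(jωC) = -j/(ω·C) = 0 - j0.5465 Ω
  Z3: Z = jωL = j·1.464e+04·0.0259 = 0 + j379.2 Ω
Step 3 — With the output port shorted to ground, the output series arm Z2 runs from the junction to ground; the shunt arm Z3 also runs from the junction to ground. They appear in parallel: Z3 || Z2 = 0 - j0.5472 Ω.
Step 4 — Series with input arm Z1: Z_in = Z1 + (Z3 || Z2) = 0 - j36.12 Ω = 36.12∠-90.0° Ω.

Z = 0 - j36.12 Ω = 36.12∠-90.0° Ω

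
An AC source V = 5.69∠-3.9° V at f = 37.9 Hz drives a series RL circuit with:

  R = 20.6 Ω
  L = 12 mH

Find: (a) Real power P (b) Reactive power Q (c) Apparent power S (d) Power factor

Step 1 — Angular frequency: ω = 2π·f = 2π·37.9 = 238.1 rad/s.
Step 2 — Component impedances:
  R: Z = R = 20.6 Ω
  L: Z = jωL = j·238.1·0.012 = 0 + j2.858 Ω
Step 3 — Series combination: Z_total = R + L = 20.6 + j2.858 Ω = 20.8∠7.9° Ω.
Step 4 — Source phasor: V = 5.69∠-3.9° V = 5.677 - j0.387 V.
Step 5 — Current: I = V / Z = 0.2678 - j0.05594 A = 0.2736∠-11.8° A.
Step 6 — Complex power: S = V·I* = 1.542 + j0.2139 VA.
Step 7 — Real power: P = Re(S) = 1.542 W.
Step 8 — Reactive power: Q = Im(S) = 0.2139 VAR.
Step 9 — Apparent power: |S| = 1.557 VA.
Step 10 — Power factor: PF = P/|S| = 0.9905 (lagging).

(a) P = 1.542 W  (b) Q = 0.2139 VAR  (c) S = 1.557 VA  (d) PF = 0.9905 (lagging)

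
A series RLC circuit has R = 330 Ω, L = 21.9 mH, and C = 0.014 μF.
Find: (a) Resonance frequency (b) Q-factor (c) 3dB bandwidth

Step 1 — Resonance condition Im(Z)=0 gives ω₀ = 1/√(LC).
Step 2 — ω₀ = 1/√(0.0219·1.4e-08) = 5.711e+04 rad/s.
Step 3 — f₀ = ω₀/(2π) = 9089 Hz.
Step 4 — Series Q: Q = ω₀L/R = 5.711e+04·0.0219/330 = 3.79.
Step 5 — 3dB bandwidth: Δω = ω₀/Q = 1.507e+04 rad/s; BW = Δω/(2π) = 2398 Hz.

(a) f₀ = 9089 Hz  (b) Q = 3.79  (c) BW = 2398 Hz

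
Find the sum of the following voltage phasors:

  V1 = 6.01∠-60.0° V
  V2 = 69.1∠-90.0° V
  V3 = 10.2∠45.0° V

Step 1 — Convert each phasor to rectangular form:
  V1 = 6.01·(cos(-60.0°) + j·sin(-60.0°)) = 3.005 - j5.205 V
  V2 = 69.1·(cos(-90.0°) + j·sin(-90.0°)) = 0 - j69.1 V
  V3 = 10.2·(cos(45.0°) + j·sin(45.0°)) = 7.212 + j7.212 V
Step 2 — Sum components: V_total = 10.22 - j67.09 V.
Step 3 — Convert to polar: |V_total| = 67.87 V, ∠V_total = -81.3°.

V_total = 67.87∠-81.3° V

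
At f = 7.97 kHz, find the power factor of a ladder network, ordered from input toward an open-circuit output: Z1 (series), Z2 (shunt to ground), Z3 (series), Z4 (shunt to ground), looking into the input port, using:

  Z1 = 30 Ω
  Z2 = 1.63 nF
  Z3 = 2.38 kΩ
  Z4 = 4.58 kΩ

Step 1 — Angular frequency: ω = 2π·f = 2π·7970 = 5.008e+04 rad/s.
Step 2 — Component impedances:
  Z1: Z = R = 30 Ω
  Z2: Z = 1/(jωC) = -j/(ω·C) = 0 - j1.225e+04 Ω
  Z3: Z = R = 2380 Ω
  Z4: Z = R = 4580 Ω
Step 3 — Ladder network (open output): work backward from the far end, alternating series and parallel combinations. Z_in = 5292 - j2989 Ω = 6078∠-29.5° Ω.
Step 4 — Power factor: PF = cos(φ) = Re(Z)/|Z| = 5292/6078 = 0.8707.
Step 5 — Type: Im(Z) = -2989 ⇒ leading (phase φ = -29.5°).

PF = 0.8707 (leading, φ = -29.5°)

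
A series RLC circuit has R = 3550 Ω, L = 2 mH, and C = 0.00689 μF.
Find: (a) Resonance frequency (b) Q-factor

Step 1 — Resonance condition Im(Z)=0 gives ω₀ = 1/√(LC).
Step 2 — ω₀ = 1/√(0.002·6.89e-09) = 2.694e+05 rad/s.
Step 3 — f₀ = ω₀/(2π) = 4.287e+04 Hz.
Step 4 — Series Q: Q = ω₀L/R = 2.694e+05·0.002/3550 = 0.1518.

(a) f₀ = 4.287e+04 Hz  (b) Q = 0.1518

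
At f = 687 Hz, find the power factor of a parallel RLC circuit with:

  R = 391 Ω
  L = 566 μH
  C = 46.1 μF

Step 1 — Angular frequency: ω = 2π·f = 2π·687 = 4317 rad/s.
Step 2 — Component impedances:
  R: Z = R = 391 Ω
  L: Z = jωL = j·4317·0.000566 = 0 + j2.443 Ω
  C: Z = 1/(jωC) = -j/(ω·C) = 0 - j5.025 Ω
Step 3 — Parallel combination: 1/Z_total = 1/R + 1/L + 1/C; Z_total = 0.05781 + j4.754 Ω = 4.754∠89.3° Ω.
Step 4 — Power factor: PF = cos(φ) = Re(Z)/|Z| = 0.05781/4.754 = 0.01216.
Step 5 — Type: Im(Z) = 4.754 ⇒ lagging (phase φ = 89.3°).

PF = 0.01216 (lagging, φ = 89.3°)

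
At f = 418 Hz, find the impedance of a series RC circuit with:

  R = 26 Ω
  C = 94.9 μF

Step 1 — Angular frequency: ω = 2π·f = 2π·418 = 2626 rad/s.
Step 2 — Component impedances:
  R: Z = R = 26 Ω
  C: Z = 1/(jωC) = -j/(ω·C) = 0 - j4.012 Ω
Step 3 — Series combination: Z_total = R + C = 26 - j4.012 Ω = 26.31∠-8.8° Ω.

Z = 26 - j4.012 Ω = 26.31∠-8.8° Ω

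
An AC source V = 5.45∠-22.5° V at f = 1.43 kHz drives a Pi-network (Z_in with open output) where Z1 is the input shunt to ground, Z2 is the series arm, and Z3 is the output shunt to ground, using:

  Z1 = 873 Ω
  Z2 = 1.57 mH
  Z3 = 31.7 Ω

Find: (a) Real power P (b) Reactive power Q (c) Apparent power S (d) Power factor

Step 1 — Angular frequency: ω = 2π·f = 2π·1430 = 8985 rad/s.
Step 2 — Component impedances:
  Z1: Z = R = 873 Ω
  Z2: Z = jωL = j·8985·0.00157 = 0 + j14.11 Ω
  Z3: Z = R = 31.7 Ω
Step 3 — With open output, the series arm Z2 and the output shunt Z3 appear in series to ground: Z2 + Z3 = 31.7 + j14.11 Ω.
Step 4 — Parallel with input shunt Z1: Z_in = Z1 || (Z2 + Z3) = 30.79 + j13.13 Ω = 33.48∠23.1° Ω.
Step 5 — Source phasor: V = 5.45∠-22.5° V = 5.035 - j2.086 V.
Step 6 — Current: I = V / Z = 0.1139 - j0.1163 A = 0.1628∠-45.6° A.
Step 7 — Complex power: S = V·I* = 0.8161 + j0.348 VA.
Step 8 — Real power: P = Re(S) = 0.8161 W.
Step 9 — Reactive power: Q = Im(S) = 0.348 VAR.
Step 10 — Apparent power: |S| = 0.8872 VA.
Step 11 — Power factor: PF = P/|S| = 0.9199 (lagging).

(a) P = 0.8161 W  (b) Q = 0.348 VAR  (c) S = 0.8872 VA  (d) PF = 0.9199 (lagging)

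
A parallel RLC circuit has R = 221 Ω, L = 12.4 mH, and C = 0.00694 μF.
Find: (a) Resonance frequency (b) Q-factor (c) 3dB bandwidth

Step 1 — Resonance: ω₀ = 1/√(LC) = 1/√(0.0124·6.94e-09) = 1.078e+05 rad/s.
Step 2 — f₀ = ω₀/(2π) = 1.716e+04 Hz.
Step 3 — Parallel Q: Q = R/(ω₀L) = 221/(1.078e+05·0.0124) = 0.1653.
Step 4 — Bandwidth: Δω = ω₀/Q = 6.52e+05 rad/s; BW = Δω/(2π) = 1.038e+05 Hz.

(a) f₀ = 1.716e+04 Hz  (b) Q = 0.1653  (c) BW = 1.038e+05 Hz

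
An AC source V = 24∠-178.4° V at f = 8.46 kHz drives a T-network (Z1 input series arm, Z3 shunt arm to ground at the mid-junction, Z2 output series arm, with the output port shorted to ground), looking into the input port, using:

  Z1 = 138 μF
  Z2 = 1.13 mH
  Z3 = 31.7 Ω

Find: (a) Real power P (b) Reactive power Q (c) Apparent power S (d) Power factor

Step 1 — Angular frequency: ω = 2π·f = 2π·8460 = 5.316e+04 rad/s.
Step 2 — Component impedances:
  Z1: Z = 1/(jωC) = -j/(ω·C) = 0 - j0.1363 Ω
  Z2: Z = jωL = j·5.316e+04·0.00113 = 0 + j60.07 Ω
  Z3: Z = R = 31.7 Ω
Step 3 — With the output port shorted to ground, the output series arm Z2 runs from the junction to ground; the shunt arm Z3 also runs from the junction to ground. They appear in parallel: Z3 || Z2 = 24.79 + j13.09 Ω.
Step 4 — Series with input arm Z1: Z_in = Z1 + (Z3 || Z2) = 24.79 + j12.95 Ω = 27.97∠27.6° Ω.
Step 5 — Source phasor: V = 24∠-178.4° V = -23.99 - j0.6701 V.
Step 6 — Current: I = V / Z = -0.7713 + j0.3758 A = 0.858∠154.0° A.
Step 7 — Complex power: S = V·I* = 18.25 + j9.533 VA.
Step 8 — Real power: P = Re(S) = 18.25 W.
Step 9 — Reactive power: Q = Im(S) = 9.533 VAR.
Step 10 — Apparent power: |S| = 20.59 VA.
Step 11 — Power factor: PF = P/|S| = 0.8864 (lagging).

(a) P = 18.25 W  (b) Q = 9.533 VAR  (c) S = 20.59 VA  (d) PF = 0.8864 (lagging)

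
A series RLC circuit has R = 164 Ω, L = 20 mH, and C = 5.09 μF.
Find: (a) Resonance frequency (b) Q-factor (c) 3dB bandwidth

Step 1 — Resonance: ω₀ = 1/√(LC) = 1/√(0.02·5.09e-06) = 3134 rad/s.
Step 2 — f₀ = ω₀/(2π) = 498.8 Hz.
Step 3 — Series Q: Q = ω₀L/R = 3134·0.02/164 = 0.3822.
Step 4 — Bandwidth: Δω = ω₀/Q = 8200 rad/s; BW = Δω/(2π) = 1305 Hz.

(a) f₀ = 498.8 Hz  (b) Q = 0.3822  (c) BW = 1305 Hz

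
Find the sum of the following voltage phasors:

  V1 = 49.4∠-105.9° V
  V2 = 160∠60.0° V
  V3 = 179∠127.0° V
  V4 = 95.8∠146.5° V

Step 1 — Convert each phasor to rectangular form:
  V1 = 49.4·(cos(-105.9°) + j·sin(-105.9°)) = -13.53 - j47.51 V
  V2 = 160·(cos(60.0°) + j·sin(60.0°)) = 80 + j138.6 V
  V3 = 179·(cos(127.0°) + j·sin(127.0°)) = -107.7 + j143 V
  V4 = 95.8·(cos(146.5°) + j·sin(146.5°)) = -79.89 + j52.88 V
Step 2 — Sum components: V_total = -121.1 + j286.9 V.
Step 3 — Convert to polar: |V_total| = 311.4 V, ∠V_total = 112.9°.

V_total = 311.4∠112.9° V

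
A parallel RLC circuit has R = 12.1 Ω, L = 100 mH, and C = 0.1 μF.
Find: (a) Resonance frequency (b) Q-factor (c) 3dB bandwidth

Step 1 — Resonance: ω₀ = 1/√(LC) = 1/√(0.1·1e-07) = 1e+04 rad/s.
Step 2 — f₀ = ω₀/(2π) = 1592 Hz.
Step 3 — Parallel Q: Q = R/(ω₀L) = 12.1/(1e+04·0.1) = 0.0121.
Step 4 — Bandwidth: Δω = ω₀/Q = 8.264e+05 rad/s; BW = Δω/(2π) = 1.315e+05 Hz.

(a) f₀ = 1592 Hz  (b) Q = 0.0121  (c) BW = 1.315e+05 Hz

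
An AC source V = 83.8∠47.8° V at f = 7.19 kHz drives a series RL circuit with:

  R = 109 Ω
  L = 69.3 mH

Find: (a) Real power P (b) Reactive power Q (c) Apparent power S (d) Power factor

Step 1 — Angular frequency: ω = 2π·f = 2π·7190 = 4.518e+04 rad/s.
Step 2 — Component impedances:
  R: Z = R = 109 Ω
  L: Z = jωL = j·4.518e+04·0.0693 = 0 + j3131 Ω
Step 3 — Series combination: Z_total = R + L = 109 + j3131 Ω = 3133∠88.0° Ω.
Step 4 — Source phasor: V = 83.8∠47.8° V = 56.29 + j62.08 V.
Step 5 — Current: I = V / Z = 0.02043 - j0.01727 A = 0.02675∠-40.2° A.
Step 6 — Complex power: S = V·I* = 0.078 + j2.24 VA.
Step 7 — Real power: P = Re(S) = 0.078 W.
Step 8 — Reactive power: Q = Im(S) = 2.24 VAR.
Step 9 — Apparent power: |S| = 2.242 VA.
Step 10 — Power factor: PF = P/|S| = 0.0348 (lagging).

(a) P = 0.078 W  (b) Q = 2.24 VAR  (c) S = 2.242 VA  (d) PF = 0.0348 (lagging)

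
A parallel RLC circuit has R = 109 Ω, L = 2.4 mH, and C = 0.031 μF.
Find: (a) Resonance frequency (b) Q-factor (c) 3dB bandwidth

Step 1 — Resonance: ω₀ = 1/√(LC) = 1/√(0.0024·3.1e-08) = 1.159e+05 rad/s.
Step 2 — f₀ = ω₀/(2π) = 1.845e+04 Hz.
Step 3 — Parallel Q: Q = R/(ω₀L) = 109/(1.159e+05·0.0024) = 0.3917.
Step 4 — Bandwidth: Δω = ω₀/Q = 2.959e+05 rad/s; BW = Δω/(2π) = 4.71e+04 Hz.

(a) f₀ = 1.845e+04 Hz  (b) Q = 0.3917  (c) BW = 4.71e+04 Hz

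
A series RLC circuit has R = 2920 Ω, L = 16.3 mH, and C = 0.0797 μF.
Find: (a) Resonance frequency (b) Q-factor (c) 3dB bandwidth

Step 1 — Resonance: ω₀ = 1/√(LC) = 1/√(0.0163·7.97e-08) = 2.774e+04 rad/s.
Step 2 — f₀ = ω₀/(2π) = 4416 Hz.
Step 3 — Series Q: Q = ω₀L/R = 2.774e+04·0.0163/2920 = 0.1549.
Step 4 — Bandwidth: Δω = ω₀/Q = 1.791e+05 rad/s; BW = Δω/(2π) = 2.851e+04 Hz.

(a) f₀ = 4416 Hz  (b) Q = 0.1549  (c) BW = 2.851e+04 Hz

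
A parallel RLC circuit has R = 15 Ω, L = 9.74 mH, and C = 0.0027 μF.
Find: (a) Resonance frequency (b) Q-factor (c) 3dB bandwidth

Step 1 — Resonance: ω₀ = 1/√(LC) = 1/√(0.00974·2.7e-09) = 1.95e+05 rad/s.
Step 2 — f₀ = ω₀/(2π) = 3.104e+04 Hz.
Step 3 — Parallel Q: Q = R/(ω₀L) = 15/(1.95e+05·0.00974) = 0.007898.
Step 4 — Bandwidth: Δω = ω₀/Q = 2.469e+07 rad/s; BW = Δω/(2π) = 3.93e+06 Hz.

(a) f₀ = 3.104e+04 Hz  (b) Q = 0.007898  (c) BW = 3.93e+06 Hz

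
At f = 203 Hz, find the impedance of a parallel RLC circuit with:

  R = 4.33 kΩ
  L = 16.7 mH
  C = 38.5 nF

Step 1 — Angular frequency: ω = 2π·f = 2π·203 = 1275 rad/s.
Step 2 — Component impedances:
  R: Z = R = 4330 Ω
  L: Z = jωL = j·1275·0.0167 = 0 + j21.3 Ω
  C: Z = 1/(jωC) = -j/(ω·C) = 0 - j2.036e+04 Ω
Step 3 — Parallel combination: 1/Z_total = 1/R + 1/L + 1/C; Z_total = 0.105 + j21.32 Ω = 21.32∠89.7° Ω.

Z = 0.105 + j21.32 Ω = 21.32∠89.7° Ω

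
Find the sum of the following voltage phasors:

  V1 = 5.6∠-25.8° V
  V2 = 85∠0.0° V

Step 1 — Convert each phasor to rectangular form:
  V1 = 5.6·(cos(-25.8°) + j·sin(-25.8°)) = 5.042 - j2.437 V
  V2 = 85·(cos(0.0°) + j·sin(0.0°)) = 85 V
Step 2 — Sum components: V_total = 90.04 - j2.437 V.
Step 3 — Convert to polar: |V_total| = 90.07 V, ∠V_total = -1.6°.

V_total = 90.07∠-1.6° V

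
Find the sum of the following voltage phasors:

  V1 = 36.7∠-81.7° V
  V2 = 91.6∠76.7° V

Step 1 — Convert each phasor to rectangular form:
  V1 = 36.7·(cos(-81.7°) + j·sin(-81.7°)) = 5.298 - j36.32 V
  V2 = 91.6·(cos(76.7°) + j·sin(76.7°)) = 21.07 + j89.14 V
Step 2 — Sum components: V_total = 26.37 + j52.83 V.
Step 3 — Convert to polar: |V_total| = 59.04 V, ∠V_total = 63.5°.

V_total = 59.04∠63.5° V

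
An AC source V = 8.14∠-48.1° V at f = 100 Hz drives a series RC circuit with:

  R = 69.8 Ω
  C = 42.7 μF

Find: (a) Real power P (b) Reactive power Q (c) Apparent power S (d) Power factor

Step 1 — Angular frequency: ω = 2π·f = 2π·100 = 628.3 rad/s.
Step 2 — Component impedances:
  R: Z = R = 69.8 Ω
  C: Z = 1/(jωC) = -j/(ω·C) = 0 - j37.27 Ω
Step 3 — Series combination: Z_total = R + C = 69.8 - j37.27 Ω = 79.13∠-28.1° Ω.
Step 4 — Source phasor: V = 8.14∠-48.1° V = 5.436 - j6.059 V.
Step 5 — Current: I = V / Z = 0.09667 - j0.03518 A = 0.1029∠-20.0° A.
Step 6 — Complex power: S = V·I* = 0.7387 - j0.3944 VA.
Step 7 — Real power: P = Re(S) = 0.7387 W.
Step 8 — Reactive power: Q = Im(S) = -0.3944 VAR.
Step 9 — Apparent power: |S| = 0.8374 VA.
Step 10 — Power factor: PF = P/|S| = 0.8821 (leading).

(a) P = 0.7387 W  (b) Q = -0.3944 VAR  (c) S = 0.8374 VA  (d) PF = 0.8821 (leading)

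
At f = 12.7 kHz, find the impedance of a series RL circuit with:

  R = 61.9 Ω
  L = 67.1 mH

Step 1 — Angular frequency: ω = 2π·f = 2π·1.27e+04 = 7.98e+04 rad/s.
Step 2 — Component impedances:
  R: Z = R = 61.9 Ω
  L: Z = jωL = j·7.98e+04·0.0671 = 0 + j5354 Ω
Step 3 — Series combination: Z_total = R + L = 61.9 + j5354 Ω = 5355∠89.3° Ω.

Z = 61.9 + j5354 Ω = 5355∠89.3° Ω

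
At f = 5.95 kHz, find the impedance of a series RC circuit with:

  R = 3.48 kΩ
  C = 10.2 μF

Step 1 — Angular frequency: ω = 2π·f = 2π·5950 = 3.738e+04 rad/s.
Step 2 — Component impedances:
  R: Z = R = 3480 Ω
  C: Z = 1/(jωC) = -j/(ω·C) = 0 - j2.622 Ω
Step 3 — Series combination: Z_total = R + C = 3480 - j2.622 Ω = 3480∠-0.0° Ω.

Z = 3480 - j2.622 Ω = 3480∠-0.0° Ω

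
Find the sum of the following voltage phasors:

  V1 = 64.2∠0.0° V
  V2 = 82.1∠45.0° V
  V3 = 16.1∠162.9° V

Step 1 — Convert each phasor to rectangular form:
  V1 = 64.2·(cos(0.0°) + j·sin(0.0°)) = 64.2 V
  V2 = 82.1·(cos(45.0°) + j·sin(45.0°)) = 58.05 + j58.05 V
  V3 = 16.1·(cos(162.9°) + j·sin(162.9°)) = -15.39 + j4.734 V
Step 2 — Sum components: V_total = 106.9 + j62.79 V.
Step 3 — Convert to polar: |V_total| = 123.9 V, ∠V_total = 30.4°.

V_total = 123.9∠30.4° V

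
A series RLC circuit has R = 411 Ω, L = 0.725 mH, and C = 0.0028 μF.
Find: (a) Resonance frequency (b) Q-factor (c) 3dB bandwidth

Step 1 — Resonance: ω₀ = 1/√(LC) = 1/√(0.000725·2.8e-09) = 7.019e+05 rad/s.
Step 2 — f₀ = ω₀/(2π) = 1.117e+05 Hz.
Step 3 — Series Q: Q = ω₀L/R = 7.019e+05·0.000725/411 = 1.238.
Step 4 — Bandwidth: Δω = ω₀/Q = 5.669e+05 rad/s; BW = Δω/(2π) = 9.022e+04 Hz.

(a) f₀ = 1.117e+05 Hz  (b) Q = 1.238  (c) BW = 9.022e+04 Hz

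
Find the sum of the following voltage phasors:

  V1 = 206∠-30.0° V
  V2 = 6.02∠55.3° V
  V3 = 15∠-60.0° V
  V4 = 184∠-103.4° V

Step 1 — Convert each phasor to rectangular form:
  V1 = 206·(cos(-30.0°) + j·sin(-30.0°)) = 178.4 - j103 V
  V2 = 6.02·(cos(55.3°) + j·sin(55.3°)) = 3.427 + j4.949 V
  V3 = 15·(cos(-60.0°) + j·sin(-60.0°)) = 7.5 - j12.99 V
  V4 = 184·(cos(-103.4°) + j·sin(-103.4°)) = -42.64 - j179 V
Step 2 — Sum components: V_total = 146.7 - j290 V.
Step 3 — Convert to polar: |V_total| = 325 V, ∠V_total = -63.2°.

V_total = 325∠-63.2° V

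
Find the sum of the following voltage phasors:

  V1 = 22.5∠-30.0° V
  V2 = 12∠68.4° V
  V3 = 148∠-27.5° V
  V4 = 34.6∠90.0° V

Step 1 — Convert each phasor to rectangular form:
  V1 = 22.5·(cos(-30.0°) + j·sin(-30.0°)) = 19.49 - j11.25 V
  V2 = 12·(cos(68.4°) + j·sin(68.4°)) = 4.417 + j11.16 V
  V3 = 148·(cos(-27.5°) + j·sin(-27.5°)) = 131.3 - j68.34 V
  V4 = 34.6·(cos(90.0°) + j·sin(90.0°)) = 0 + j34.6 V
Step 2 — Sum components: V_total = 155.2 - j33.83 V.
Step 3 — Convert to polar: |V_total| = 158.8 V, ∠V_total = -12.3°.

V_total = 158.8∠-12.3° V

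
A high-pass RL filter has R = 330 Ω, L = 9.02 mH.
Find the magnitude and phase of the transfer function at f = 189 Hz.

Step 1 — Angular frequency: ω = 2π·189 = 1188 rad/s.
Step 2 — Transfer function: H(jω) = jωL/(R + jωL).
Step 3 — Numerator jωL = j·10.71; denominator R + jωL = 330 + j10.71.
Step 4 — H = 0.001052 + j0.03242.
Step 5 — Magnitude: |H| = 0.03244 (-29.8 dB); phase: φ = 88.1°.

|H| = 0.03244 (-29.8 dB), φ = 88.1°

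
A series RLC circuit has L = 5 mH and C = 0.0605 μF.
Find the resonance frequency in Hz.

Step 1 — Resonance condition Im(Z)=0 gives ω₀ = 1/√(LC).
Step 2 — ω₀ = 1/√(0.005·6.05e-08) = 5.75e+04 rad/s.
Step 3 — f₀ = ω₀/(2π) = 9151 Hz.

f₀ = 9151 Hz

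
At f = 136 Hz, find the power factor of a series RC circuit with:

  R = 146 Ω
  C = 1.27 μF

Step 1 — Angular frequency: ω = 2π·f = 2π·136 = 854.5 rad/s.
Step 2 — Component impedances:
  R: Z = R = 146 Ω
  C: Z = 1/(jωC) = -j/(ω·C) = 0 - j921.5 Ω
Step 3 — Series combination: Z_total = R + C = 146 - j921.5 Ω = 933∠-81.0° Ω.
Step 4 — Power factor: PF = cos(φ) = Re(Z)/|Z| = 146/933 = 0.1565.
Step 5 — Type: Im(Z) = -921.5 ⇒ leading (phase φ = -81.0°).

PF = 0.1565 (leading, φ = -81.0°)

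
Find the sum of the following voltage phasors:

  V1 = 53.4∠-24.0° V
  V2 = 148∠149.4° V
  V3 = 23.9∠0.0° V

Step 1 — Convert each phasor to rectangular form:
  V1 = 53.4·(cos(-24.0°) + j·sin(-24.0°)) = 48.78 - j21.72 V
  V2 = 148·(cos(149.4°) + j·sin(149.4°)) = -127.4 + j75.34 V
  V3 = 23.9·(cos(0.0°) + j·sin(0.0°)) = 23.9 V
Step 2 — Sum components: V_total = -54.71 + j53.62 V.
Step 3 — Convert to polar: |V_total| = 76.6 V, ∠V_total = 135.6°.

V_total = 76.6∠135.6° V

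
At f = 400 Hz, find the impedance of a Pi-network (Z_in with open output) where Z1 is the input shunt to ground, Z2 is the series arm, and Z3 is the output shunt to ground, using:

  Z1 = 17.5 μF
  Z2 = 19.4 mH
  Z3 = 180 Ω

Step 1 — Angular frequency: ω = 2π·f = 2π·400 = 2513 rad/s.
Step 2 — Component impedances:
  Z1: Z = 1/(jωC) = -j/(ω·C) = 0 - j22.74 Ω
  Z2: Z = jωL = j·2513·0.0194 = 0 + j48.76 Ω
  Z3: Z = R = 180 Ω
Step 3 — With open output, the series arm Z2 and the output shunt Z3 appear in series to ground: Z2 + Z3 = 180 + j48.76 Ω.
Step 4 — Parallel with input shunt Z1: Z_in = Z1 || (Z2 + Z3) = 2.813 - j23.14 Ω = 23.31∠-83.1° Ω.

Z = 2.813 - j23.14 Ω = 23.31∠-83.1° Ω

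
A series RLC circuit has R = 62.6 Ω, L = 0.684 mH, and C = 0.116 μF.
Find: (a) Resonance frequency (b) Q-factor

Step 1 — Resonance condition Im(Z)=0 gives ω₀ = 1/√(LC).
Step 2 — ω₀ = 1/√(0.000684·1.16e-07) = 1.123e+05 rad/s.
Step 3 — f₀ = ω₀/(2π) = 1.787e+04 Hz.
Step 4 — Series Q: Q = ω₀L/R = 1.123e+05·0.000684/62.6 = 1.227.

(a) f₀ = 1.787e+04 Hz  (b) Q = 1.227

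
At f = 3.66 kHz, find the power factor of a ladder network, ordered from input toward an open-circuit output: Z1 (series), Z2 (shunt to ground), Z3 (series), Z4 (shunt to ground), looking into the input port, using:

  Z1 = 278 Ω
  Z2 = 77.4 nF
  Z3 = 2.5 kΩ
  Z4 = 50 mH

Step 1 — Angular frequency: ω = 2π·f = 2π·3660 = 2.3e+04 rad/s.
Step 2 — Component impedances:
  Z1: Z = R = 278 Ω
  Z2: Z = 1/(jωC) = -j/(ω·C) = 0 - j561.8 Ω
  Z3: Z = R = 2500 Ω
  Z4: Z = jωL = j·2.3e+04·0.05 = 0 + j1150 Ω
Step 3 — Ladder network (open output): work backward from the far end, alternating series and parallel combinations. Z_in = 397.6 - j590 Ω = 711.5∠-56.0° Ω.
Step 4 — Power factor: PF = cos(φ) = Re(Z)/|Z| = 397.64/711.46 = 0.5589.
Step 5 — Type: Im(Z) = -590 ⇒ leading (phase φ = -56.0°).

PF = 0.5589 (leading, φ = -56.0°)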